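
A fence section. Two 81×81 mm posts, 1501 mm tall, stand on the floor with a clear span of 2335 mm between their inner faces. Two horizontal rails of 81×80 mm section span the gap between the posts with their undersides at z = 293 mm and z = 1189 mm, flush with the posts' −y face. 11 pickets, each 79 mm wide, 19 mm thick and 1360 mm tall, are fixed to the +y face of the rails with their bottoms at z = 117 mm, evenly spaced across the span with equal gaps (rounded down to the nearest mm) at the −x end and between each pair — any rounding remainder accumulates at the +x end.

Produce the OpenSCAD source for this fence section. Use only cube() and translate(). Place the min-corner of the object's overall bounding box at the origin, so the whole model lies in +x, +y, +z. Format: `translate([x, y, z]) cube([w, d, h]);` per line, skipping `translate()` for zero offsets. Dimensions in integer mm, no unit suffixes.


cube([81, 81, 1501]);
translate([2416, 0, 0]) cube([81, 81, 1501]);
translate([81, 0, 293]) cube([2335, 81, 80]);
translate([81, 0, 1189]) cube([2335, 81, 80]);
translate([203, 81, 117]) cube([79, 19, 1360]);
translate([404, 81, 117]) cube([79, 19, 1360]);
translate([605, 81, 117]) cube([79, 19, 1360]);
translate([806, 81, 117]) cube([79, 19, 1360]);
translate([1007, 81, 117]) cube([79, 19, 1360]);
translate([1208, 81, 117]) cube([79, 19, 1360]);
translate([1409, 81, 117]) cube([79, 19, 1360]);
translate([1610, 81, 117]) cube([79, 19, 1360]);
translate([1811, 81, 117]) cube([79, 19, 1360]);
translate([2012, 81, 117]) cube([79, 19, 1360]);
translate([2213, 81, 117]) cube([79, 19, 1360]);


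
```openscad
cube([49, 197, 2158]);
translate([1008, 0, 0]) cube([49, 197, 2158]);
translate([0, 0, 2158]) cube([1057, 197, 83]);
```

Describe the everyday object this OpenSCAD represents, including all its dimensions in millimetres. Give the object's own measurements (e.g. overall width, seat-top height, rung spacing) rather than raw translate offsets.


A door frame. The clear opening is 959 mm wide and 2158 mm high. Two 49 mm wide jambs, 197 mm deep, stand either side of the opening from the floor to the top of the opening. A 83 mm thick head sits across the top of both jambs, spanning the full outside width of the frame.


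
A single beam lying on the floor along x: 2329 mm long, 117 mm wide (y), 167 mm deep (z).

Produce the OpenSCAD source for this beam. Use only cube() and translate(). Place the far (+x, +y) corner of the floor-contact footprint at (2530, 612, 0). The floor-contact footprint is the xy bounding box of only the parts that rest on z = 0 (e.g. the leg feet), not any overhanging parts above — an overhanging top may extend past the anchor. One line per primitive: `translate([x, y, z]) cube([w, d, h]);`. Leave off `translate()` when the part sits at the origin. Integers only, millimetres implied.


translate([201, 495, 0]) cube([2329, 117, 167]);


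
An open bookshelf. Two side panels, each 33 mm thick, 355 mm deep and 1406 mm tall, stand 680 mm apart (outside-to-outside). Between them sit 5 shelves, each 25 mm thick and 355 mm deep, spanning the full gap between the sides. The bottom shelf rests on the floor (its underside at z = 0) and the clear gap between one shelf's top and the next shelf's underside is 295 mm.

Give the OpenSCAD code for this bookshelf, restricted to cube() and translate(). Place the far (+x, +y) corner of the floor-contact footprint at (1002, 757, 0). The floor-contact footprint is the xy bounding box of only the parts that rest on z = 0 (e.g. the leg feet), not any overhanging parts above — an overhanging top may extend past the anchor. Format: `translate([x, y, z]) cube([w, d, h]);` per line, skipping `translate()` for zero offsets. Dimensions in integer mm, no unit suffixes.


translate([322, 402, 0]) cube([33, 355, 1406]);
translate([969, 402, 0]) cube([33, 355, 1406]);
translate([355, 402, 0]) cube([614, 355, 25]);
translate([355, 402, 320]) cube([614, 355, 25]);
translate([355, 402, 640]) cube([614, 355, 25]);
translate([355, 402, 960]) cube([614, 355, 25]);
translate([355, 402, 1280]) cube([614, 355, 25]);


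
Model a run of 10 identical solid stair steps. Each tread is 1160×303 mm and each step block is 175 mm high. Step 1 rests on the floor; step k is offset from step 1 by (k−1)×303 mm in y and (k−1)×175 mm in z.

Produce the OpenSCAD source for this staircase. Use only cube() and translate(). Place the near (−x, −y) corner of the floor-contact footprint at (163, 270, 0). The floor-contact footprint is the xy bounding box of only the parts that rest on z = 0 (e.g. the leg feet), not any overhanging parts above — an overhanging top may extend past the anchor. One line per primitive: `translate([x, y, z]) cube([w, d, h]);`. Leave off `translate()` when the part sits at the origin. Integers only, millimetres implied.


translate([163, 270, 0]) cube([1160, 303, 175]);
translate([163, 573, 175]) cube([1160, 303, 175]);
translate([163, 876, 350]) cube([1160, 303, 175]);
translate([163, 1179, 525]) cube([1160, 303, 175]);
translate([163, 1482, 700]) cube([1160, 303, 175]);
translate([163, 1785, 875]) cube([1160, 303, 175]);
translate([163, 2088, 1050]) cube([1160, 303, 175]);
translate([163, 2391, 1225]) cube([1160, 303, 175]);
translate([163, 2694, 1400]) cube([1160, 303, 175]);
translate([163, 2997, 1575]) cube([1160, 303, 175]);


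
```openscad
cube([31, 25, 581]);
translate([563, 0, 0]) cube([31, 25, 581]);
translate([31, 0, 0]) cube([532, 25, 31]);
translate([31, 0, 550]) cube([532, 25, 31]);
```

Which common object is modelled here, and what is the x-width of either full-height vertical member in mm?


A picture frame. The border width is 31 mm.

Four thin pieces enclosing a rectangular opening — a picture frame. The two full-height stiles are 581 mm tall; the top rail sits at z = 550 and is 31 mm tall, so the border above the opening is 581 − 550 = 31 mm, matching the stile x-width.


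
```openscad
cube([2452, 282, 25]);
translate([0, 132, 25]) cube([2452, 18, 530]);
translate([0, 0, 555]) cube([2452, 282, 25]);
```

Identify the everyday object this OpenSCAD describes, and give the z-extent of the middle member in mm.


An I-beam. The web height is 530 mm.

Two wide flanges with a thin centred web — an I-beam. Overall 580 mm minus two 25 mm flanges gives a web of 580 − 2·25 = 530 mm.


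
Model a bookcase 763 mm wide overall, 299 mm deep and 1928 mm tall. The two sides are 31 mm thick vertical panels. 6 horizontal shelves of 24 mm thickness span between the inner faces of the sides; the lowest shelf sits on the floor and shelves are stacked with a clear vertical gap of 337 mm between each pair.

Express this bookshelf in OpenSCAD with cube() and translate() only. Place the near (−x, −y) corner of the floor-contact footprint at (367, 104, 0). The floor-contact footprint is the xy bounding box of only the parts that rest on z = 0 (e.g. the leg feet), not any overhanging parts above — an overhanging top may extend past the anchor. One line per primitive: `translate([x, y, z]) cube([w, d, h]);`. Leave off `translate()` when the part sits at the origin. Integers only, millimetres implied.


translate([367, 104, 0]) cube([31, 299, 1928]);
translate([1099, 104, 0]) cube([31, 299, 1928]);
translate([398, 104, 0]) cube([701, 299, 24]);
translate([398, 104, 361]) cube([701, 299, 24]);
translate([398, 104, 722]) cube([701, 299, 24]);
translate([398, 104, 1083]) cube([701, 299, 24]);
translate([398, 104, 1444]) cube([701, 299, 24]);
translate([398, 104, 1805]) cube([701, 299, 24]);


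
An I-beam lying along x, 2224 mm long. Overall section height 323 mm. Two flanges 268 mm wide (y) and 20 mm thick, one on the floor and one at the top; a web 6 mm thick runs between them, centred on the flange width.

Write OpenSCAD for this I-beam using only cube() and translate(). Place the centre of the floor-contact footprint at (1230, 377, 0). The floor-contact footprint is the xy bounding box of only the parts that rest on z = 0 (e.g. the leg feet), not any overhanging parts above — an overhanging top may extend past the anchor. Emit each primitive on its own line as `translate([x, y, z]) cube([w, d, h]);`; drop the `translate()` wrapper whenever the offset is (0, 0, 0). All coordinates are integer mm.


translate([118, 243, 0]) cube([2224, 268, 20]);
translate([118, 374, 20]) cube([2224, 6, 283]);
translate([118, 243, 303]) cube([2224, 268, 20]);


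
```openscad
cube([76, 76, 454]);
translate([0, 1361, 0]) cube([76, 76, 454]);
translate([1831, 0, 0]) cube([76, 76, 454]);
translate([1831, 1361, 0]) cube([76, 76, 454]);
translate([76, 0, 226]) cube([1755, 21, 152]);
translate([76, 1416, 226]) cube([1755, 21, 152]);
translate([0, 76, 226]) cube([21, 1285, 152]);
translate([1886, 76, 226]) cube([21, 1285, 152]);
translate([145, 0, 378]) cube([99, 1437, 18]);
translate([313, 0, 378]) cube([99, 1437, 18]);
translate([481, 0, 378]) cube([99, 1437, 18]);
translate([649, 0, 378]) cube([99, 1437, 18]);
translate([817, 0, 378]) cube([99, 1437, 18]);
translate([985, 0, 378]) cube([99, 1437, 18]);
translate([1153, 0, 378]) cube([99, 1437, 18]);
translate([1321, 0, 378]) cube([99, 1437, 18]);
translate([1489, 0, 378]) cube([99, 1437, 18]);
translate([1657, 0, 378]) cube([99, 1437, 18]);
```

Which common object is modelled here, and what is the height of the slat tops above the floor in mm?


A bed frame. The slat-top height is 396 mm.

Four posts, four rails, and a row of slats — a bed frame. Slats sit on the rails at z = 226 + 152 = 378; with slat thickness 18, the top is 396 mm.


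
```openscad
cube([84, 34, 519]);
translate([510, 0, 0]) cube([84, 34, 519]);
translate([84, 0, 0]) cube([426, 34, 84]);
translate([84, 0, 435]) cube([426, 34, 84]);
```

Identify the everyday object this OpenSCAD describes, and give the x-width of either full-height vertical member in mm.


A picture frame. The border width is 84 mm.

Four thin pieces enclosing a rectangular opening — a picture frame. The two full-height stiles are 519 mm tall; the top rail sits at z = 435 and is 84 mm tall, so the border above the opening is 519 − 435 = 84 mm, matching the stile x-width.


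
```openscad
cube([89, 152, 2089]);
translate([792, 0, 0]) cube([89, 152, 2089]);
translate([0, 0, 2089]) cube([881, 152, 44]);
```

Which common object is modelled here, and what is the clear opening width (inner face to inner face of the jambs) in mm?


A door frame. The clear opening width is 703 mm.

Two 2089 mm tall posts with a header on top — a door frame. The left jamb is 89 mm wide at x = 0; the right jamb starts at x = 792. The clear opening is 792 − 89 = 703 mm.


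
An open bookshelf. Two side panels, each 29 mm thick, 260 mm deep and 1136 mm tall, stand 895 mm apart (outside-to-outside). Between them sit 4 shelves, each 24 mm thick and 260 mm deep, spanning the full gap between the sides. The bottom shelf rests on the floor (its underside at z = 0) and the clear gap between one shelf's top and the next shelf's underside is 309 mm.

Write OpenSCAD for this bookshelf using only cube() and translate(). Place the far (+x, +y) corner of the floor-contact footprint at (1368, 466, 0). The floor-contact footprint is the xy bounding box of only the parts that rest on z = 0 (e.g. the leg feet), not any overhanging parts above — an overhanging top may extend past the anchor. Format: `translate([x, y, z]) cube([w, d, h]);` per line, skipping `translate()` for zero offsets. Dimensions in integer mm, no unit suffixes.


translate([473, 206, 0]) cube([29, 260, 1136]);
translate([1339, 206, 0]) cube([29, 260, 1136]);
translate([502, 206, 0]) cube([837, 260, 24]);
translate([502, 206, 333]) cube([837, 260, 24]);
translate([502, 206, 666]) cube([837, 260, 24]);
translate([502, 206, 999]) cube([837, 260, 24]);


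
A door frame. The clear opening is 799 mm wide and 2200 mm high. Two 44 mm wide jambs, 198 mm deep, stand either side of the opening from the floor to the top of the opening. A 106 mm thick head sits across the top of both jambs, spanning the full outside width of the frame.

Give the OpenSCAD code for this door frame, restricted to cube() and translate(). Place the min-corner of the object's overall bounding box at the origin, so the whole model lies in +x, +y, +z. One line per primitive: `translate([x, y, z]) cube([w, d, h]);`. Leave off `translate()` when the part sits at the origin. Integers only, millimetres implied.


cube([44, 198, 2200]);
translate([843, 0, 0]) cube([44, 198, 2200]);
translate([0, 0, 2200]) cube([887, 198, 106]);


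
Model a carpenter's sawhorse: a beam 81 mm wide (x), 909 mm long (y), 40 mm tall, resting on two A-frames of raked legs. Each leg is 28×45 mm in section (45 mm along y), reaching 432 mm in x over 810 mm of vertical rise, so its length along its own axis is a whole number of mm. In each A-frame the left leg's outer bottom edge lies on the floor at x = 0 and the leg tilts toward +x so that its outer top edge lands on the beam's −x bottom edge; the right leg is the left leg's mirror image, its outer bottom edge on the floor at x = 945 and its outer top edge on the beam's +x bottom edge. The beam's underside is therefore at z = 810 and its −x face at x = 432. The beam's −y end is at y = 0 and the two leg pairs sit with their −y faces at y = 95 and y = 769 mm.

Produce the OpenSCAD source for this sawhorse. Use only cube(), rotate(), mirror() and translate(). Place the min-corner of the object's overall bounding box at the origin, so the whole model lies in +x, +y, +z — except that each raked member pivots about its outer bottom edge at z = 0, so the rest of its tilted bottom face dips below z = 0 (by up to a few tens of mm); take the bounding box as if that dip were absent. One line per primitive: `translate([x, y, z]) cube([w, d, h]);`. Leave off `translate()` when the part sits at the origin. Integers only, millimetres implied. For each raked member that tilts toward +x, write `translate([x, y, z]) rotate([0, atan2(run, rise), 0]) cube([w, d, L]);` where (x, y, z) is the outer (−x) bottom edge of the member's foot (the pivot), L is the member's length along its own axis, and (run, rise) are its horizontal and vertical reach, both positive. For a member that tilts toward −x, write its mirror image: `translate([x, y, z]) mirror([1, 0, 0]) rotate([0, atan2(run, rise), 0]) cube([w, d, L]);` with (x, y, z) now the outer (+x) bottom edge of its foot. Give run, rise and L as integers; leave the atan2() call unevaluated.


translate([432, 0, 810]) cube([81, 909, 40]);
translate([0, 95, 0]) rotate([0, atan2(432, 810), 0]) cube([28, 45, 918]);
translate([945, 95, 0]) mirror([1, 0, 0]) rotate([0, atan2(432, 810), 0]) cube([28, 45, 918]);
translate([0, 769, 0]) rotate([0, atan2(432, 810), 0]) cube([28, 45, 918]);
translate([945, 769, 0]) mirror([1, 0, 0]) rotate([0, atan2(432, 810), 0]) cube([28, 45, 918]);


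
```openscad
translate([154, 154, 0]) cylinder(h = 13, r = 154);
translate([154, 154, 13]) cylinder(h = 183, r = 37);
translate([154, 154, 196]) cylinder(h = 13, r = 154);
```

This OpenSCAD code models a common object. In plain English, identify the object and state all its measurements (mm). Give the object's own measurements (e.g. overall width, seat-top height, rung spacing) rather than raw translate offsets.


A spool: two coaxial disc flanges of radius 154 mm and thickness 13 mm, joined by a core cylinder of radius 37 mm and height 183 mm. The lower flange rests on z = 0 and the three cylinders share a vertical axis.


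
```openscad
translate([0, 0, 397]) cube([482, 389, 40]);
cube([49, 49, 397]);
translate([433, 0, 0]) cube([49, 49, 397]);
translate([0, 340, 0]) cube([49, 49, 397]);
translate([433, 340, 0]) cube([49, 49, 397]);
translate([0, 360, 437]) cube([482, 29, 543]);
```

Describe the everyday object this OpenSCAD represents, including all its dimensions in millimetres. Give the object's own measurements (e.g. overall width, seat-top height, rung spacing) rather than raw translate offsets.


A chair. The seat is a 482×389×40 mm slab with its top at z = 437 mm, on four 49×49 mm corner legs (flush with the seat edges, standing on z = 0). A flat backrest 29 mm thick, 543 mm tall, spans the full seat width and rises from the seat top along its +y edge, rear face flush with the rear of the seat.


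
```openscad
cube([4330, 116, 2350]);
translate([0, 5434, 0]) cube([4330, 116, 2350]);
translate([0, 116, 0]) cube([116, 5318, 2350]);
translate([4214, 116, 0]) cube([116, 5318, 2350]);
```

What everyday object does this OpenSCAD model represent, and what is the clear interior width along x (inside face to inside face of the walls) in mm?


A house (or room) frame. The interior width is 4098 mm.

Four 2350 mm walls enclosing a rectangle with no floor or roof — a room or house frame. Outside width is 4330 mm and wall thickness is 116 mm, so the interior width is 4330 − 2 × 116 = 4098 mm.


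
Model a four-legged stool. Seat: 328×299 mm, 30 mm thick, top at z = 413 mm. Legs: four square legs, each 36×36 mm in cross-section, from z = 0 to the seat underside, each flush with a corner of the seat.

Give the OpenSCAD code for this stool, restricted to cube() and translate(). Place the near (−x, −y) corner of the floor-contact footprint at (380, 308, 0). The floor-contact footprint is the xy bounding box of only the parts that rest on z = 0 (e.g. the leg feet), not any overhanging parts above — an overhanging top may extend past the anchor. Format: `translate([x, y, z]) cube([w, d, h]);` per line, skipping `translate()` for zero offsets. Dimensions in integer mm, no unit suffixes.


translate([380, 308, 383]) cube([328, 299, 30]);
translate([380, 308, 0]) cube([36, 36, 383]);
translate([672, 308, 0]) cube([36, 36, 383]);
translate([380, 571, 0]) cube([36, 36, 383]);
translate([672, 571, 0]) cube([36, 36, 383]);


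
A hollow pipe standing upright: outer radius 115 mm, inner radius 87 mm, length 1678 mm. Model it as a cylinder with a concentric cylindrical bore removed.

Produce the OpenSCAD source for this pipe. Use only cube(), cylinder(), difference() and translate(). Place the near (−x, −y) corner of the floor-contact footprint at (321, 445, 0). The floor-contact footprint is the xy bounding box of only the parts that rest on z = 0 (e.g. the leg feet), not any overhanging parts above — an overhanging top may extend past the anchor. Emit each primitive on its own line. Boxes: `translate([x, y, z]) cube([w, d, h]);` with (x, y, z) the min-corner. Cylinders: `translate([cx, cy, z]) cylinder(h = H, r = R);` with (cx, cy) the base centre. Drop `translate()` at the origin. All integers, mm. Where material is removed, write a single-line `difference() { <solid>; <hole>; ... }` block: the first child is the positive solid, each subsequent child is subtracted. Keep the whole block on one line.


difference() { translate([436, 560, 0]) cylinder(h = 1678, r = 115); translate([436, 560, 0]) cylinder(h = 1678, r = 87); }


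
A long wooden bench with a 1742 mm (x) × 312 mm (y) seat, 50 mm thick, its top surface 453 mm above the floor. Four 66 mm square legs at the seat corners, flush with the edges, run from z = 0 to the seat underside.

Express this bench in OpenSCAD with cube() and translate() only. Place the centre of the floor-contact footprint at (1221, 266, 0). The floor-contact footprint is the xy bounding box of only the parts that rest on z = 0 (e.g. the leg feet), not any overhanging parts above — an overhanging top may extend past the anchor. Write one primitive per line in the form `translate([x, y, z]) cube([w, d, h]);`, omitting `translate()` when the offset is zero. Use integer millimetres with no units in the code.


translate([350, 110, 403]) cube([1742, 312, 50]);
translate([350, 110, 0]) cube([66, 66, 403]);
translate([350, 356, 0]) cube([66, 66, 403]);
translate([2026, 110, 0]) cube([66, 66, 403]);
translate([2026, 356, 0]) cube([66, 66, 403]);


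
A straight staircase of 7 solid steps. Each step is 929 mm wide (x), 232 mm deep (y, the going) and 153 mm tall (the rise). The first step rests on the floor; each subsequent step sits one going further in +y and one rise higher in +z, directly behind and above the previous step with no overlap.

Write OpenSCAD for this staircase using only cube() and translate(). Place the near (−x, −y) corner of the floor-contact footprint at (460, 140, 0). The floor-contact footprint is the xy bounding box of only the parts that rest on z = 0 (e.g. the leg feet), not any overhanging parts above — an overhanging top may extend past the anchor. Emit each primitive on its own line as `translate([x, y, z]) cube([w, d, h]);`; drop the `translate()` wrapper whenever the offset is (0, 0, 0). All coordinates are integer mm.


translate([460, 140, 0]) cube([929, 232, 153]);
translate([460, 372, 153]) cube([929, 232, 153]);
translate([460, 604, 306]) cube([929, 232, 153]);
translate([460, 836, 459]) cube([929, 232, 153]);
translate([460, 1068, 612]) cube([929, 232, 153]);
translate([460, 1300, 765]) cube([929, 232, 153]);
translate([460, 1532, 918]) cube([929, 232, 153]);


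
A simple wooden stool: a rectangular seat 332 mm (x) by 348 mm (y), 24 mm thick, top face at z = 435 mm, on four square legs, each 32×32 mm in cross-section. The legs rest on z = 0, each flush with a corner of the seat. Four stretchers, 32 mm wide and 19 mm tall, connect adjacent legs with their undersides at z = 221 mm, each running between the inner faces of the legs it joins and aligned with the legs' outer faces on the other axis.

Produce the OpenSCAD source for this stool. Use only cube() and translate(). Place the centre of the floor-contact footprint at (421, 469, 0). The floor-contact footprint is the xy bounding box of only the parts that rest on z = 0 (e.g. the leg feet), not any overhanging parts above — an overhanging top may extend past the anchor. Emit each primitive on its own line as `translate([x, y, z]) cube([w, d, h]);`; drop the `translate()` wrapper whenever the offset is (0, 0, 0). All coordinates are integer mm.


translate([255, 295, 411]) cube([332, 348, 24]);
translate([255, 295, 0]) cube([32, 32, 411]);
translate([555, 295, 0]) cube([32, 32, 411]);
translate([255, 611, 0]) cube([32, 32, 411]);
translate([555, 611, 0]) cube([32, 32, 411]);
translate([287, 295, 221]) cube([268, 32, 19]);
translate([287, 611, 221]) cube([268, 32, 19]);
translate([255, 327, 221]) cube([32, 284, 19]);
translate([555, 327, 221]) cube([32, 284, 19]);


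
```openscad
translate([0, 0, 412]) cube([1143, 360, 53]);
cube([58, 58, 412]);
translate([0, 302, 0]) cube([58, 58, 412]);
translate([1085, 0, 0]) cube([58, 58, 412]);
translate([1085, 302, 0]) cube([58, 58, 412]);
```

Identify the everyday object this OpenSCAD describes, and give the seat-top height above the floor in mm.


A bench. The seat-top height is 465 mm.

A long slab on four corner posts — a bench. The slab sits at z = 412 with thickness 53, so the top is 412 + 53 = 465 mm.


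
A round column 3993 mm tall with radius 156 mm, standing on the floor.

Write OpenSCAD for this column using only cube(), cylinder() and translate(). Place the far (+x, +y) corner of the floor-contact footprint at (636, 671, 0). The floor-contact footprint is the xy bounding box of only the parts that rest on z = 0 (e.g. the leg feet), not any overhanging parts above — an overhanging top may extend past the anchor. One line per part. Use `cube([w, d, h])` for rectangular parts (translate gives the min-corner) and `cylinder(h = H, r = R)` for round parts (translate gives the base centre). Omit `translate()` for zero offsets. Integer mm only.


translate([480, 515, 0]) cylinder(h = 3993, r = 156);


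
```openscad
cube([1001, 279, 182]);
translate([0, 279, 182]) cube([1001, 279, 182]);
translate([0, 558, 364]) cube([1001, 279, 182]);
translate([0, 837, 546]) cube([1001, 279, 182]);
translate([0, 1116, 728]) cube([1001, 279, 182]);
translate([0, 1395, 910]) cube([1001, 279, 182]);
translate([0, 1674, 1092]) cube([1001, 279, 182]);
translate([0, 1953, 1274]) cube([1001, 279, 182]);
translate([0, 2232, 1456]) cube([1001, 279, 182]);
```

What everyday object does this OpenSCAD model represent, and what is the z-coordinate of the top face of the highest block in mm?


A staircase. The total rise is 1638 mm.

9 identical blocks, each offset up and back from the previous — a staircase. Each step is 182 mm tall and there are 9 of them, so the total rise is 9 × 182 = 1638 mm.


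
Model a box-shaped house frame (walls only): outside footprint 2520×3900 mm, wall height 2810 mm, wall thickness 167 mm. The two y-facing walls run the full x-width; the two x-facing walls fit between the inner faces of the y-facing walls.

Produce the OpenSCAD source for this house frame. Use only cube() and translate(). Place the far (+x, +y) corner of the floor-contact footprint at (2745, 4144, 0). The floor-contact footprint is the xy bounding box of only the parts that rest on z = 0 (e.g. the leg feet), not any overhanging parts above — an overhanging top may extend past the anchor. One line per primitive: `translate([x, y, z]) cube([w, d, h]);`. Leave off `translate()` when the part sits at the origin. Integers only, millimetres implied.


translate([225, 244, 0]) cube([2520, 167, 2810]);
translate([225, 3977, 0]) cube([2520, 167, 2810]);
translate([225, 411, 0]) cube([167, 3566, 2810]);
translate([2578, 411, 0]) cube([167, 3566, 2810]);


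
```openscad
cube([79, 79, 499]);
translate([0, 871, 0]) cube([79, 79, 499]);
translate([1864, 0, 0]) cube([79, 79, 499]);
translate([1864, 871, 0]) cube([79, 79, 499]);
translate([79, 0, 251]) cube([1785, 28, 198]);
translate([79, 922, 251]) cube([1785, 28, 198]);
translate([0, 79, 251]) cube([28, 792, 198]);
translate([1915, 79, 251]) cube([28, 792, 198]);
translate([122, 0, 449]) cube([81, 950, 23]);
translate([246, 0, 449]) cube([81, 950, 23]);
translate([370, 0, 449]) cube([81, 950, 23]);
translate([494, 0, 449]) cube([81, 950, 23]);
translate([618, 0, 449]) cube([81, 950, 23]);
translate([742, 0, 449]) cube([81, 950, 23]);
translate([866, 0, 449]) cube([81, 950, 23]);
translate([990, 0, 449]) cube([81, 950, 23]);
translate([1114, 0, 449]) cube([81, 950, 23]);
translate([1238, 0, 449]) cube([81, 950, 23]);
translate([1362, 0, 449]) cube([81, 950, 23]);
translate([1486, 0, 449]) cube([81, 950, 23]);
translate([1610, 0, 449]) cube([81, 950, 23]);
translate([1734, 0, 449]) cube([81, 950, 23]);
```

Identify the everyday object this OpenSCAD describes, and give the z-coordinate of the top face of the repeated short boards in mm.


A bed frame. The slat-top height is 472 mm.

Four posts, four rails, and a row of slats — a bed frame. Slats sit on the rails at z = 251 + 198 = 449; with slat thickness 23, the top is 472 mm.


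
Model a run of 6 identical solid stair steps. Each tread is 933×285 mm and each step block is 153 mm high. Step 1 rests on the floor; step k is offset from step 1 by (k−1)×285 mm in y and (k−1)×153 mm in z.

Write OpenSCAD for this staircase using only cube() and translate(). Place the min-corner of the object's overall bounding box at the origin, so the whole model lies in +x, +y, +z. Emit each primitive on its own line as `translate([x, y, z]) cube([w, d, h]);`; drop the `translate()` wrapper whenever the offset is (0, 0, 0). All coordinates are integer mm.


cube([933, 285, 153]);
translate([0, 285, 153]) cube([933, 285, 153]);
translate([0, 570, 306]) cube([933, 285, 153]);
translate([0, 855, 459]) cube([933, 285, 153]);
translate([0, 1140, 612]) cube([933, 285, 153]);
translate([0, 1425, 765]) cube([933, 285, 153]);


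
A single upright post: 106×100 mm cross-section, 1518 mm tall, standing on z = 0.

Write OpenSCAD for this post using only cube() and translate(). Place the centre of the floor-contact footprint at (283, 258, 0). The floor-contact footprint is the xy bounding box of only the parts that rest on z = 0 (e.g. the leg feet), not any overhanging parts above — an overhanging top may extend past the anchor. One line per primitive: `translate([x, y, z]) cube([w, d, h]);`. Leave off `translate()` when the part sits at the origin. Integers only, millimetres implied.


translate([230, 208, 0]) cube([106, 100, 1518]);


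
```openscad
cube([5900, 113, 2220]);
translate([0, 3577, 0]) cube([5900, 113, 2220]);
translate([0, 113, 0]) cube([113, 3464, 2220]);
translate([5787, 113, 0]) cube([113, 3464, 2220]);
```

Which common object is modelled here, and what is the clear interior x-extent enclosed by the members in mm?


A house (or room) frame. The interior width is 5674 mm.

Four 2220 mm walls enclosing a rectangle with no floor or roof — a room or house frame. Outside width is 5900 mm and wall thickness is 113 mm, so the interior width is 5900 − 2 × 113 = 5674 mm.


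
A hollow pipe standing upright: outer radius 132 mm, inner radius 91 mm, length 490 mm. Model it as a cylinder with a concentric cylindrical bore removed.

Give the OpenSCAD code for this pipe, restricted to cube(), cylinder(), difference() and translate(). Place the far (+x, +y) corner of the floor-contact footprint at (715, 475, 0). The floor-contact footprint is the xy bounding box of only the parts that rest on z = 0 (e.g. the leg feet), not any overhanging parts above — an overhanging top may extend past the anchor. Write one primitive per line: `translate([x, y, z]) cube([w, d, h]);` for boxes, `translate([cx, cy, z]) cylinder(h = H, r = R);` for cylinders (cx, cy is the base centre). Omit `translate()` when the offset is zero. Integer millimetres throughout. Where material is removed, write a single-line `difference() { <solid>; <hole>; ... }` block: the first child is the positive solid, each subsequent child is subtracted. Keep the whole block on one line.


difference() { translate([583, 343, 0]) cylinder(h = 490, r = 132); translate([583, 343, 0]) cylinder(h = 490, r = 91); }


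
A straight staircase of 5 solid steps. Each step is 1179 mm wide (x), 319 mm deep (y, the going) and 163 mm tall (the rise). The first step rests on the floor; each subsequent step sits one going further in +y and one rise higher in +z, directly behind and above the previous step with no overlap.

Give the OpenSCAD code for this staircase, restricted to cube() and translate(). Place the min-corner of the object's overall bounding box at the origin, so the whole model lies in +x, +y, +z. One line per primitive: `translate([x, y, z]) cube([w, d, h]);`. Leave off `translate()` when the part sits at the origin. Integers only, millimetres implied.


cube([1179, 319, 163]);
translate([0, 319, 163]) cube([1179, 319, 163]);
translate([0, 638, 326]) cube([1179, 319, 163]);
translate([0, 957, 489]) cube([1179, 319, 163]);
translate([0, 1276, 652]) cube([1179, 319, 163]);


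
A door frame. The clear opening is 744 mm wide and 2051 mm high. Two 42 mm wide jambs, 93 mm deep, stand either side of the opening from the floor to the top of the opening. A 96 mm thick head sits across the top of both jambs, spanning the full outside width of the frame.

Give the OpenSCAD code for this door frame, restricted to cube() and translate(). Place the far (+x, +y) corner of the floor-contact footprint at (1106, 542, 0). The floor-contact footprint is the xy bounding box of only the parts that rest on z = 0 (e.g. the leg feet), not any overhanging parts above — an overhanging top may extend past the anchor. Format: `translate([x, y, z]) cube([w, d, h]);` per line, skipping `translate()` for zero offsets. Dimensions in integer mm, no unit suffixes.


translate([278, 449, 0]) cube([42, 93, 2051]);
translate([1064, 449, 0]) cube([42, 93, 2051]);
translate([278, 449, 2051]) cube([828, 93, 96]);


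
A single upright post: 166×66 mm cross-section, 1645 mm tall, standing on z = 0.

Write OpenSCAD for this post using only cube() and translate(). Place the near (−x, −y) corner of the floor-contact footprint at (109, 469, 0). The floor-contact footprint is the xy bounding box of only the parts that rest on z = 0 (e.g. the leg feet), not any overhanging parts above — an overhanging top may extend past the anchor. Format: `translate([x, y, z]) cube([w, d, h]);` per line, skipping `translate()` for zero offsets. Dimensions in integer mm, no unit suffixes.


translate([109, 469, 0]) cube([166, 66, 1645]);


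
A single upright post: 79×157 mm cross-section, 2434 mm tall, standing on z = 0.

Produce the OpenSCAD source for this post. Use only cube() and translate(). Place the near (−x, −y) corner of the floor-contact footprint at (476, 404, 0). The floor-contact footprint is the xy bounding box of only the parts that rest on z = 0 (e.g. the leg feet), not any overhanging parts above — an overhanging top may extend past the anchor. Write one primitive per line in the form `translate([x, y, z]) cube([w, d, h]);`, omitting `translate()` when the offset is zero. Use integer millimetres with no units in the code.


translate([476, 404, 0]) cube([79, 157, 2434]);


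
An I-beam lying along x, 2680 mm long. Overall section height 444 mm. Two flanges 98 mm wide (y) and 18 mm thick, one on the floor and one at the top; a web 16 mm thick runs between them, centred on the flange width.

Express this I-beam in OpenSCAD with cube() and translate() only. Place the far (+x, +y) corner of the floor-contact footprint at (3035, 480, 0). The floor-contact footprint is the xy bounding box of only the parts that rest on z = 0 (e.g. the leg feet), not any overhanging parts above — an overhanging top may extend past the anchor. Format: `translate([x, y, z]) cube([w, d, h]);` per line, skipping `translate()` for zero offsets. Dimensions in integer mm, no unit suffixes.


translate([355, 382, 0]) cube([2680, 98, 18]);
translate([355, 423, 18]) cube([2680, 16, 408]);
translate([355, 382, 426]) cube([2680, 98, 18]);


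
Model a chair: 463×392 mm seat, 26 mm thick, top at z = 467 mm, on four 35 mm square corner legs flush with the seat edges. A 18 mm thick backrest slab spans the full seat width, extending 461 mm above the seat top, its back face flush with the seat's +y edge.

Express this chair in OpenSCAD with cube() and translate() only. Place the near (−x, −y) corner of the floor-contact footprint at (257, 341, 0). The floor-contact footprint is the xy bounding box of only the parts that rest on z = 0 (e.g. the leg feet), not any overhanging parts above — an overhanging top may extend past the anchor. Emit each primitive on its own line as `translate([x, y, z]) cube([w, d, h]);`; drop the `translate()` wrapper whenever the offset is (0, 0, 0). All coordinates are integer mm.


translate([257, 341, 441]) cube([463, 392, 26]);
translate([257, 341, 0]) cube([35, 35, 441]);
translate([685, 341, 0]) cube([35, 35, 441]);
translate([257, 698, 0]) cube([35, 35, 441]);
translate([685, 698, 0]) cube([35, 35, 441]);
translate([257, 715, 467]) cube([463, 18, 461]);


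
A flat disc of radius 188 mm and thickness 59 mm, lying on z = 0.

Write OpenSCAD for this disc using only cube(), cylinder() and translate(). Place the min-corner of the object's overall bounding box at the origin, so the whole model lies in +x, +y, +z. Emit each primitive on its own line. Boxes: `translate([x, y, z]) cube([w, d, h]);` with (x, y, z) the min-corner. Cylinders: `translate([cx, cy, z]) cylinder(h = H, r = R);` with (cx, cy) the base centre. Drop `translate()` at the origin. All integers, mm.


translate([188, 188, 0]) cylinder(h = 59, r = 188);


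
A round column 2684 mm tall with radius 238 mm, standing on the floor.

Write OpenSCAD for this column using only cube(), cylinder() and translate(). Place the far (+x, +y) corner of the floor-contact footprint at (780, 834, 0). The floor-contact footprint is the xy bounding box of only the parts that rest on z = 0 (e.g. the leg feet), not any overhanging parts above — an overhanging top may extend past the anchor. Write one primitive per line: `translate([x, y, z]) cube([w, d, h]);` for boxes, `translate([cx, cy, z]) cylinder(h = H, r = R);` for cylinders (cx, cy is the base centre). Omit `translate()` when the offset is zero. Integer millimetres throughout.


translate([542, 596, 0]) cylinder(h = 2684, r = 238);


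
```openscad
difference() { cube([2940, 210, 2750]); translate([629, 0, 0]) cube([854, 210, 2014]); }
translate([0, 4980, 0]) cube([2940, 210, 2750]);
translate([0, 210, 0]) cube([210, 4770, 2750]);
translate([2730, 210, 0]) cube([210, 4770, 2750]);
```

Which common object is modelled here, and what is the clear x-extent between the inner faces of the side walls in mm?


A single room. The interior width is 2520 mm.

Four walls enclosing a rectangle with a door in the front wall — a room. Outside width 2940 minus two 210 mm walls gives 2520 mm.


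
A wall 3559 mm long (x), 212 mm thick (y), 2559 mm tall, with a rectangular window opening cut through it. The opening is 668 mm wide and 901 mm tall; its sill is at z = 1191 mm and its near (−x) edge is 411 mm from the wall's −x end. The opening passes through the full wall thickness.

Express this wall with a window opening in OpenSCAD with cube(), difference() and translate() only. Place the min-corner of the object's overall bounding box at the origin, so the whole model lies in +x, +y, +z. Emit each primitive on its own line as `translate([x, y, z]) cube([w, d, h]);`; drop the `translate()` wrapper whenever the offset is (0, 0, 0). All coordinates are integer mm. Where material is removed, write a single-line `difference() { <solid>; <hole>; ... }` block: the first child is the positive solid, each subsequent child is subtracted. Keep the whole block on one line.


difference() { cube([3559, 212, 2559]); translate([411, 0, 1191]) cube([668, 212, 901]); }


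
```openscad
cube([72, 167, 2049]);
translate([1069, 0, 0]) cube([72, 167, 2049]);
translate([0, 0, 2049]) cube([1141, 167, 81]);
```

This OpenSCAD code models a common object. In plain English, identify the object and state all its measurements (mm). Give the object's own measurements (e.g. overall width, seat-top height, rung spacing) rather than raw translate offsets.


A door frame. The clear opening is 997 mm wide and 2049 mm high. Two 72 mm wide jambs, 167 mm deep, stand either side of the opening from the floor to the top of the opening. A 81 mm thick head sits across the top of both jambs, spanning the full outside width of the frame.


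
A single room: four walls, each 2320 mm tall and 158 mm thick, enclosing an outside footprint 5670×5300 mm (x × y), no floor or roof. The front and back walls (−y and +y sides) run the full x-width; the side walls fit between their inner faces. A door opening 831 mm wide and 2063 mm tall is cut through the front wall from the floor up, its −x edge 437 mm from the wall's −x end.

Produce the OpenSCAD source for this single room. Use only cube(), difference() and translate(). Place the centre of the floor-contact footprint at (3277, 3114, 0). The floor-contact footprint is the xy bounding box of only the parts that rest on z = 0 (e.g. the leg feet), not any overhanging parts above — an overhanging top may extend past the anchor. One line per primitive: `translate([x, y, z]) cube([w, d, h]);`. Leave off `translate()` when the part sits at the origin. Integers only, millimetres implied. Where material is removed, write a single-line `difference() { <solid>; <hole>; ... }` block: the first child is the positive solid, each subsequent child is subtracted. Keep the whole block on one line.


difference() { translate([442, 464, 0]) cube([5670, 158, 2320]); translate([879, 464, 0]) cube([831, 158, 2063]); }
translate([442, 5606, 0]) cube([5670, 158, 2320]);
translate([442, 622, 0]) cube([158, 4984, 2320]);
translate([5954, 622, 0]) cube([158, 4984, 2320]);


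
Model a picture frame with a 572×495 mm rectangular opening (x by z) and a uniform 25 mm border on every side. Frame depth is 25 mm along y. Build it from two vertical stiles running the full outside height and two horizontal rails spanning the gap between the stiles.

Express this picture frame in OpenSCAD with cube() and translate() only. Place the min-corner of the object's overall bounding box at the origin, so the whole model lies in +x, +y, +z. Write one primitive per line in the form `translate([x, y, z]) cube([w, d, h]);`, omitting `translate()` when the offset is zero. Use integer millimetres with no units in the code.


cube([25, 25, 545]);
translate([597, 0, 0]) cube([25, 25, 545]);
translate([25, 0, 0]) cube([572, 25, 25]);
translate([25, 0, 520]) cube([572, 25, 25]);
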